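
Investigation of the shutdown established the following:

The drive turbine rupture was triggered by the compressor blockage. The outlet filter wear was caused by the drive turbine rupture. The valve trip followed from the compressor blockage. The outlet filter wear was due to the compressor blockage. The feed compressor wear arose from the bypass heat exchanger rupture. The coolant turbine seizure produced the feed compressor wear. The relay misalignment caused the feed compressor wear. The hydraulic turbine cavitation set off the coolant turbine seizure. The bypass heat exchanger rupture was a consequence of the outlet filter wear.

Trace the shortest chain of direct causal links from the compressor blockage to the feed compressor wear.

the compressor blockage → the outlet filter wear → the bypass heat exchanger rupture → the feed compressor wear

the compressor blockage → the outlet filter wear
the outlet filter wear → the bypass heat exchanger rupture
the bypass heat exchanger rupture → the feed compressor wear
Length: 3 steps.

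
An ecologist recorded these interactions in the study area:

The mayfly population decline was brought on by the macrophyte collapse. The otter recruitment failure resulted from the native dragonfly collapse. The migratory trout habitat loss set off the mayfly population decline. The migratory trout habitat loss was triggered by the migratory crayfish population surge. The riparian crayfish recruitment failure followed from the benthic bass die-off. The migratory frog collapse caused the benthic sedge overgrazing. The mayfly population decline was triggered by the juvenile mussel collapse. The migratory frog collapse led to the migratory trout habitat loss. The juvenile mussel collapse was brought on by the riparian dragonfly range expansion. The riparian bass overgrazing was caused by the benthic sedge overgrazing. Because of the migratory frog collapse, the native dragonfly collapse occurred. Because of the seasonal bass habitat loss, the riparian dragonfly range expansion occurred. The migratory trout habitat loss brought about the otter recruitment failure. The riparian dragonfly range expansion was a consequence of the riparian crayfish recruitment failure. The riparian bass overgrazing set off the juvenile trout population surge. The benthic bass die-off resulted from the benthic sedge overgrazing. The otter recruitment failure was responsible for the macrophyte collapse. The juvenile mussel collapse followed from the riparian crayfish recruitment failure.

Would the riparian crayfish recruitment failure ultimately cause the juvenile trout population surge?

No

The riparian crayfish recruitment failure leads to the riparian dragonfly range expansion, the juvenile mussel collapse, the mayfly population decline; the juvenile trout population surge is not among them.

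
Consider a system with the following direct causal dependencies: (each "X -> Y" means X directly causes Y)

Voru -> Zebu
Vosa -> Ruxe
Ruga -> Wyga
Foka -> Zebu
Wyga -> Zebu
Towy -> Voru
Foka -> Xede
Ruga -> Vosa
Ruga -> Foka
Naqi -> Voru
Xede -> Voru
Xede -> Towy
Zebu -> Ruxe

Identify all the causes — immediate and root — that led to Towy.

Immediate cause of Towy: Xede.
Further upstream: Ruga, Foka.

Foka, Ruga, Xede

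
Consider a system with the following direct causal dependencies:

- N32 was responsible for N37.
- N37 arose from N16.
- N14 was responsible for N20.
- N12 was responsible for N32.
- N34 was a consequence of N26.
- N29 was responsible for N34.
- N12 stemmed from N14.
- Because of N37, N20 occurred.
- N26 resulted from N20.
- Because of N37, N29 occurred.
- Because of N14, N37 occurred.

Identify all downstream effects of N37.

N20, N26, N29, N34

Direct effects: N20, N29.
2 steps out: N26, N34.
Not reachable from it: N14, N12, N32, N16.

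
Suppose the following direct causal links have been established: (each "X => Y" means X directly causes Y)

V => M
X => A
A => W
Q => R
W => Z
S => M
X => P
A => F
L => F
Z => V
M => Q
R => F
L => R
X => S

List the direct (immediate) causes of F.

Upstream contributors include X, W, S, Z, V, M, Q, but only A, L, R feed directly into F.

A, L, R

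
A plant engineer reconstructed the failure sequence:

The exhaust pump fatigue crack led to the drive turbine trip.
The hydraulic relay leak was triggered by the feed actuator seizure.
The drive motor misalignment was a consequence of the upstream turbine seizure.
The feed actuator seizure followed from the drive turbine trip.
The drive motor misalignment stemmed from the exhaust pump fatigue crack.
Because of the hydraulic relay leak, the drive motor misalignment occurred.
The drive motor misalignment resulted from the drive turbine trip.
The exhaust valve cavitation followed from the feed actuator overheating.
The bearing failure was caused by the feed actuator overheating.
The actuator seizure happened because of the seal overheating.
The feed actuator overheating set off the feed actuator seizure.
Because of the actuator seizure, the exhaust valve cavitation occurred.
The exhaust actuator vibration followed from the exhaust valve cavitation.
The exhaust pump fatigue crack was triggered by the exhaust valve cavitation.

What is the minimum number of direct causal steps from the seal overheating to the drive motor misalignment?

Shortest chain: the seal overheating → the actuator seizure → the exhaust valve cavitation → the exhaust pump fatigue crack → the drive motor misalignment.

4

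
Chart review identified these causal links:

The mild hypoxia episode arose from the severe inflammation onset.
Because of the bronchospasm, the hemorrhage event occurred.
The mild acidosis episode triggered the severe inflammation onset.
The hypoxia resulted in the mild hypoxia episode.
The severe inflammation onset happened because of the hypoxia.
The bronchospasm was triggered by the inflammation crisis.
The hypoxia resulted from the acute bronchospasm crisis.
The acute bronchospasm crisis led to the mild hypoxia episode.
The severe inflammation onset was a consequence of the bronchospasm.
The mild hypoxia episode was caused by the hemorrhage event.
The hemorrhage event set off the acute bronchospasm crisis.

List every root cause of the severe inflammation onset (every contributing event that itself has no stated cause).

the inflammation crisis, the mild acidosis episode

Tracing upstream from the severe inflammation onset: the severe inflammation onset ← the bronchospasm ← the inflammation crisis.
A separate upstream branch: the severe inflammation onset ← the mild acidosis episode.
Each of those chain origins has no stated cause.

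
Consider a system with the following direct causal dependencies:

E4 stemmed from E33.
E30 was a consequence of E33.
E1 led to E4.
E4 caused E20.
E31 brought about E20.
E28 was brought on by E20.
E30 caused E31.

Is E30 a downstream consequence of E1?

No

E1 leads to E4, E20, E28; E30 is not among them.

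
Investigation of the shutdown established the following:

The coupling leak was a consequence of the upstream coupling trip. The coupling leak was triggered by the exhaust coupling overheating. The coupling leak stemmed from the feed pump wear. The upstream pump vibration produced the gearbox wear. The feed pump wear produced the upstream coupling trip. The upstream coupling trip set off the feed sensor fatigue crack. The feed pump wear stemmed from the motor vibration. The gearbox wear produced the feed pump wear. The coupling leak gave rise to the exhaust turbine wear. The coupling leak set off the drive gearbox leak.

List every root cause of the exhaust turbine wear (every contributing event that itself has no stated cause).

Tracing upstream from the exhaust turbine wear: the exhaust turbine wear ← the coupling leak ← the feed pump wear ← the gearbox wear ← the upstream pump vibration.
A separate upstream branch: the exhaust turbine wear ← the coupling leak ← the exhaust coupling overheating.
A separate upstream branch: the exhaust turbine wear ← the coupling leak ← the feed pump wear ← the motor vibration.
Each of those chain origins has no stated cause.

the exhaust coupling overheating, the motor vibration, the upstream pump vibration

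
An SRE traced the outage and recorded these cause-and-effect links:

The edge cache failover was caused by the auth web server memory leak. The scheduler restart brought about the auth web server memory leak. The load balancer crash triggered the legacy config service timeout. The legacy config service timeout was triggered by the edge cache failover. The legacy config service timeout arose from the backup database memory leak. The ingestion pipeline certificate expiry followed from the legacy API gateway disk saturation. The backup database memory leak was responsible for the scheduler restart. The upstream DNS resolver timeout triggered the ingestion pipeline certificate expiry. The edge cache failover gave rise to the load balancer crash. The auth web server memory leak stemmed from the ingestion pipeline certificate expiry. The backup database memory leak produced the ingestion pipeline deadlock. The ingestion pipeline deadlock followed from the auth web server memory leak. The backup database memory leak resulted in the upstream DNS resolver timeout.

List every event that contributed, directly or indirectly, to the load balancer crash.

the auth web server memory leak, the backup database memory leak, the edge cache failover, the ingestion pipeline certificate expiry, the legacy API gateway disk saturation, the scheduler restart, the upstream DNS resolver timeout

Immediate cause of the load balancer crash: the edge cache failover.
Further upstream: the backup database memory leak, the upstream DNS resolver timeout, the legacy API gateway disk saturation, the scheduler restart, the ingestion pipeline certificate expiry, the auth web server memory leak.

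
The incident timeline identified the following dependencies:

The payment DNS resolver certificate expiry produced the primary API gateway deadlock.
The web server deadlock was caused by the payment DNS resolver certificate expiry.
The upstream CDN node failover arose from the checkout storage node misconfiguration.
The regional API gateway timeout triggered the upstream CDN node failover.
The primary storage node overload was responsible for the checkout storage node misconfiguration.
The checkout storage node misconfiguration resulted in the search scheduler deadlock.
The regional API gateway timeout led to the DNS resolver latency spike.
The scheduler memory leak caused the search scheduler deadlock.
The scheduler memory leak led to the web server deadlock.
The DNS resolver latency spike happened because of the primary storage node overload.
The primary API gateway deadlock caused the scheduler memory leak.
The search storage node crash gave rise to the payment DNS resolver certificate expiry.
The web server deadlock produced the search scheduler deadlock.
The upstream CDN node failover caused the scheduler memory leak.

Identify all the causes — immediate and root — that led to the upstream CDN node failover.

Immediate causes of the upstream CDN node failover: the regional API gateway timeout, the checkout storage node misconfiguration.
Further upstream: the primary storage node overload.

the checkout storage node misconfiguration, the primary storage node overload, the regional API gateway timeout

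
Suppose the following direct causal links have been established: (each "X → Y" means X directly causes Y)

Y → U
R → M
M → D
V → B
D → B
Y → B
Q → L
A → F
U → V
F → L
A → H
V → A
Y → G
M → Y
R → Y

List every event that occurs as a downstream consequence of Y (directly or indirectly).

Direct effects: U, G, B.
2 steps out: V.
3 steps out: A.
4 steps out: F, H.
5 steps out: L.
Not reachable from it: R, M, Q, D.

A, B, F, G, H, L, U, V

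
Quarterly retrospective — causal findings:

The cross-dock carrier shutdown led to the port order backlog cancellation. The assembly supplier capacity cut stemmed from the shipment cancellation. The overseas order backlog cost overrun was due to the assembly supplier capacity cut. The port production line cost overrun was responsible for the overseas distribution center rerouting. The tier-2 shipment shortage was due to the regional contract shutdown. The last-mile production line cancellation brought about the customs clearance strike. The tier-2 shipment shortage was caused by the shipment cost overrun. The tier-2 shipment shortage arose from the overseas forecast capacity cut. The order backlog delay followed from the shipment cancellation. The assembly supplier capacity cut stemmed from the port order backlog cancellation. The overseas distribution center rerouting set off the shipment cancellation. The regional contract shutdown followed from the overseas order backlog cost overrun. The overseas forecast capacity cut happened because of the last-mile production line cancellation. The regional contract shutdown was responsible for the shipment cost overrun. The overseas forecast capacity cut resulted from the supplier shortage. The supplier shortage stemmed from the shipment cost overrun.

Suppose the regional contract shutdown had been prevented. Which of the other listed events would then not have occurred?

Downstream of the regional contract shutdown: the shipment cost overrun, the supplier shortage, the overseas forecast capacity cut, the tier-2 shipment shortage.
Of those, still caused via another path: the overseas forecast capacity cut, the tier-2 shipment shortage.
The remainder have no surviving cause.

the shipment cost overrun, the supplier shortage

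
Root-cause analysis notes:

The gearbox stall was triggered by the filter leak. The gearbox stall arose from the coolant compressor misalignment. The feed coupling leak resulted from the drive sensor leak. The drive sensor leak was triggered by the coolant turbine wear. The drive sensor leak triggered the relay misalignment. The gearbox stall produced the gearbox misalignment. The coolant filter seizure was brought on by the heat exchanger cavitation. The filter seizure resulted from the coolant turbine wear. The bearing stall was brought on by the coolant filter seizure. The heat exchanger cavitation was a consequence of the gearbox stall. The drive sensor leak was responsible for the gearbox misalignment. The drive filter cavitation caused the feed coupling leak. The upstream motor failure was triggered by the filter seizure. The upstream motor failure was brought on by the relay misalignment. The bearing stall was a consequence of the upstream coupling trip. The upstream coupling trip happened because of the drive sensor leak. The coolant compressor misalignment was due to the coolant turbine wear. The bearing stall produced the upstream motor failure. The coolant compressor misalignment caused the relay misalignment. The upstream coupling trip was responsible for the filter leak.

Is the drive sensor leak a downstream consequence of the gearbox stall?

No

The gearbox stall leads to the heat exchanger cavitation, the coolant filter seizure, the bearing stall, the gearbox misalignment, the upstream motor failure; the drive sensor leak is not among them.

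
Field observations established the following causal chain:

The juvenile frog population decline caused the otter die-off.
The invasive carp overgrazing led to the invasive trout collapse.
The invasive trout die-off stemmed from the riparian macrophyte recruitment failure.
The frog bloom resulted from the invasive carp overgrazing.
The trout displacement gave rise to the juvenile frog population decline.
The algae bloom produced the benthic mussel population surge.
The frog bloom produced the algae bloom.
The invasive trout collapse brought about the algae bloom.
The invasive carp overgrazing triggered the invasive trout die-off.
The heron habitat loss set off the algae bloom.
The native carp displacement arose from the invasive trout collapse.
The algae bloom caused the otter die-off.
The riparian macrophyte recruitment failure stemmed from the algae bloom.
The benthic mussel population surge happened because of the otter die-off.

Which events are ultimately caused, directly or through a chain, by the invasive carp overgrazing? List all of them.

Direct effects: the invasive trout collapse, the frog bloom, the invasive trout die-off.
2 steps out: the algae bloom, the native carp displacement.
3 steps out: the riparian macrophyte recruitment failure, the otter die-off, the benthic mussel population surge.
Not reachable from it: the heron habitat loss, the trout displacement, the juvenile frog population decline.

the algae bloom, the benthic mussel population surge, the frog bloom, the invasive trout collapse, the invasive trout die-off, the native carp displacement, the otter die-off, the riparian macrophyte recruitment failure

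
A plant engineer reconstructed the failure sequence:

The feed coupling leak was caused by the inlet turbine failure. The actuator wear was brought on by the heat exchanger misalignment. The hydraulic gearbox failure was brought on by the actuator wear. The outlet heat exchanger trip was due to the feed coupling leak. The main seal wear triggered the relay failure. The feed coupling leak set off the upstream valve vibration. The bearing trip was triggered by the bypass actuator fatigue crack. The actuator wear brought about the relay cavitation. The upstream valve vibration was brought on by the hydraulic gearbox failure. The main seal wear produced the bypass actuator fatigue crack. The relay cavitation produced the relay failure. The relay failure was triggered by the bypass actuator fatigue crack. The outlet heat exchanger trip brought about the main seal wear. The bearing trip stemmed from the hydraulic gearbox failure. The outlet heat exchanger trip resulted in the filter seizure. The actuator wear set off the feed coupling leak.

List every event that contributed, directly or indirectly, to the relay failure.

Immediate causes of the relay failure: the relay cavitation, the main seal wear, the bypass actuator fatigue crack.
Further upstream: the heat exchanger misalignment, the actuator wear, the feed coupling leak, the outlet heat exchanger trip, the inlet turbine failure.

the actuator wear, the bypass actuator fatigue crack, the feed coupling leak, the heat exchanger misalignment, the inlet turbine failure, the main seal wear, the outlet heat exchanger trip, the relay cavitation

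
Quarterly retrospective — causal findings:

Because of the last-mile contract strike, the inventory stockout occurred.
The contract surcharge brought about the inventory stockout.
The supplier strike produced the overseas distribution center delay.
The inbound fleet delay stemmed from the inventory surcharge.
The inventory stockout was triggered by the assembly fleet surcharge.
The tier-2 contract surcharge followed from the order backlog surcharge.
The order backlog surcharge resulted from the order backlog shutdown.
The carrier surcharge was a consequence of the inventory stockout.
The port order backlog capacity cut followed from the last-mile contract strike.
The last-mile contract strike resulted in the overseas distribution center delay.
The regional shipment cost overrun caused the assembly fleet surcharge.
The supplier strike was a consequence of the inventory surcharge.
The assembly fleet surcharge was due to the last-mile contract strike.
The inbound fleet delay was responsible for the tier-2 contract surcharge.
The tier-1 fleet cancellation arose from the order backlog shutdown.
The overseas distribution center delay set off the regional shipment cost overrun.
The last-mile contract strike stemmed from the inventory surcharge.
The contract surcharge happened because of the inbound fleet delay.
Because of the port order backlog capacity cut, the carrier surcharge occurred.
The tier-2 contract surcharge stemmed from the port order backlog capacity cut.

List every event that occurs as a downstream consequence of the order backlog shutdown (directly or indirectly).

Direct effects: the order backlog surcharge, the tier-1 fleet cancellation.
2 steps out: the tier-2 contract surcharge.
Not reachable from it: the inventory surcharge, the last-mile contract strike, the supplier strike, the port order backlog capacity cut, the overseas distribution center delay, the regional shipment cost overrun, the assembly fleet surcharge, the inbound fleet delay, the contract surcharge, the inventory stockout, the carrier surcharge.

the order backlog surcharge, the tier-1 fleet cancellation, the tier-2 contract surcharge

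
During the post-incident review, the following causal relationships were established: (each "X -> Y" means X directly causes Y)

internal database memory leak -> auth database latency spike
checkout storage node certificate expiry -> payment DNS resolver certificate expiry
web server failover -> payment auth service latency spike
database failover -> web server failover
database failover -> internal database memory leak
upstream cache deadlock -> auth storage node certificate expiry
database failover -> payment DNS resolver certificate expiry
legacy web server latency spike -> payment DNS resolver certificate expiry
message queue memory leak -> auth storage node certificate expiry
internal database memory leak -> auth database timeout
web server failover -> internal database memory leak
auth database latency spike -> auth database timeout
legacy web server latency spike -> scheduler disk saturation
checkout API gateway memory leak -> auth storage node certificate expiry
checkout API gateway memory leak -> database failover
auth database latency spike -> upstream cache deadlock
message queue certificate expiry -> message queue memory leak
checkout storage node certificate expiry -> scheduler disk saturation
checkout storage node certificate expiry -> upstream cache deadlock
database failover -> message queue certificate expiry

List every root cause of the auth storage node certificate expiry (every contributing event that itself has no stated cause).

Tracing upstream from the auth storage node certificate expiry: the auth storage node certificate expiry ← the upstream cache deadlock ← the checkout storage node certificate expiry.
A separate upstream branch: the auth storage node certificate expiry ← the checkout API gateway memory leak.
Each of those chain origins has no stated cause.

the checkout API gateway memory leak, the checkout storage node certificate expiry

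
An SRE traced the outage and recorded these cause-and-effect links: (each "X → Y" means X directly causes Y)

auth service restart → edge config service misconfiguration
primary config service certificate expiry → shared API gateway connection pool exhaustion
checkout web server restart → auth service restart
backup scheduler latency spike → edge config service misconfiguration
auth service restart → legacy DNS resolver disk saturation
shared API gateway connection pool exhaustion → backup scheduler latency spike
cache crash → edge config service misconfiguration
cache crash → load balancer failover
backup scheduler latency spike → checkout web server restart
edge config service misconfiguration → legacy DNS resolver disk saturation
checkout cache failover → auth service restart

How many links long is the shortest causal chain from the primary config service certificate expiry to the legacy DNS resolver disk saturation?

4

Shortest chain: the primary config service certificate expiry → the shared API gateway connection pool exhaustion → the backup scheduler latency spike → the edge config service misconfiguration → the legacy DNS resolver disk saturation.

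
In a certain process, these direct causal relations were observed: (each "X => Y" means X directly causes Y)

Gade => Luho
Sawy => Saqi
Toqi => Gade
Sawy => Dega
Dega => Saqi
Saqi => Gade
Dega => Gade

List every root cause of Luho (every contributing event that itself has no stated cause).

Sawy, Toqi

Tracing upstream from Luho: Luho ← Gade ← Dega ← Sawy.
A separate upstream branch: Luho ← Gade ← Toqi.
Each of those chain origins has no stated cause.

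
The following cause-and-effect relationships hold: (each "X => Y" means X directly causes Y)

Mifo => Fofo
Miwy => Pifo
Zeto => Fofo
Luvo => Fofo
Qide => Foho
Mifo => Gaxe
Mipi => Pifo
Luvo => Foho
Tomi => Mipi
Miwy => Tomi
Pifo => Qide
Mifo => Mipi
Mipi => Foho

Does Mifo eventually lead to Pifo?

There is a causal chain: Mifo → Mipi → Pifo.

Yes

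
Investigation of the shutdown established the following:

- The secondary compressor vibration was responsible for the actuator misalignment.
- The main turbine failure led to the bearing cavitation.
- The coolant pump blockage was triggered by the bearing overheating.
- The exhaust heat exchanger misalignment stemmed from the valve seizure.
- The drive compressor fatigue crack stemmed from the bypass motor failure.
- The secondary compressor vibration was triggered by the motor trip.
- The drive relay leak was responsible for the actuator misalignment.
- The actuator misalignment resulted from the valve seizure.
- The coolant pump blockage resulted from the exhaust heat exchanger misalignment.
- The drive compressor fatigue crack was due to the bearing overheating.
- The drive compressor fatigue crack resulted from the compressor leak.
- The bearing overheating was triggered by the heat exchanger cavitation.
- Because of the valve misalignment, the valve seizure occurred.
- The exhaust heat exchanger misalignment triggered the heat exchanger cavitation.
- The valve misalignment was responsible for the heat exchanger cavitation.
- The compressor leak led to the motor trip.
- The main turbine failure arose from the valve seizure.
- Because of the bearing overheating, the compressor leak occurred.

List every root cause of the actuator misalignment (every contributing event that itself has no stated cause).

the drive relay leak, the valve misalignment

Tracing upstream from the actuator misalignment: the actuator misalignment ← the valve seizure ← the valve misalignment.
A separate upstream branch: the actuator misalignment ← the drive relay leak.
Each of those chain origins has no stated cause.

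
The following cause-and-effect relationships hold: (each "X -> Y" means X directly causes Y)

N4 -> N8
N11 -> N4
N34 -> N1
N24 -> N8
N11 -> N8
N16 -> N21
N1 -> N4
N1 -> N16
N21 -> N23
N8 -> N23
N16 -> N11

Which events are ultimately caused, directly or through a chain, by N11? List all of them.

Direct effects: N4, N8.
2 steps out: N23.
Not reachable from it: N24, N34, N1, N16, N21.

N23, N4, N8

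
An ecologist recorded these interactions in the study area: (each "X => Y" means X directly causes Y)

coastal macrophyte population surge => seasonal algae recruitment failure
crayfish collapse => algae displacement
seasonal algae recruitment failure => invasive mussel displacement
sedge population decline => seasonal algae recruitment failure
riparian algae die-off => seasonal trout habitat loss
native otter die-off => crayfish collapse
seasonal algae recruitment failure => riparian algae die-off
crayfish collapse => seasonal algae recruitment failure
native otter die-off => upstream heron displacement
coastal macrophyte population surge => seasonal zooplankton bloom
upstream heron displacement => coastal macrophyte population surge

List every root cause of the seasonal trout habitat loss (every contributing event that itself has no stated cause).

the native otter die-off, the sedge population decline

Tracing upstream from the seasonal trout habitat loss: the seasonal trout habitat loss ← the riparian algae die-off ← the seasonal algae recruitment failure ← the crayfish collapse ← the native otter die-off.
A separate upstream branch: the seasonal trout habitat loss ← the riparian algae die-off ← the seasonal algae recruitment failure ← the sedge population decline.
Each of those chain origins has no stated cause.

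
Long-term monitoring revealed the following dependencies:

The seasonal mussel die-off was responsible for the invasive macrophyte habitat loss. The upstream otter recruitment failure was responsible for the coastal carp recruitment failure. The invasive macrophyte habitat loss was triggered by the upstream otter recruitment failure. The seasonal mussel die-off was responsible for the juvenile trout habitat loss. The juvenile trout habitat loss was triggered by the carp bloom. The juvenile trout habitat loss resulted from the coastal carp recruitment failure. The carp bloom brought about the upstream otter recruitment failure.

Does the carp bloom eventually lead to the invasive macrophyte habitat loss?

Yes

There is a causal chain: the carp bloom → the upstream otter recruitment failure → the invasive macrophyte habitat loss.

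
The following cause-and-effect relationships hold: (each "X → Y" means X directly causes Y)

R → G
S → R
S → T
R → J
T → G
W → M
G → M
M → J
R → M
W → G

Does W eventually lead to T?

No

W leads to G, M, J; T is not among them.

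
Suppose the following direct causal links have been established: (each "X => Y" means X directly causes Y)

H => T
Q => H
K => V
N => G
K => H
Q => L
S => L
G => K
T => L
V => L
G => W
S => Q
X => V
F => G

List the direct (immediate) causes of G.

F, N → G with nothing further upstream stated.

F, N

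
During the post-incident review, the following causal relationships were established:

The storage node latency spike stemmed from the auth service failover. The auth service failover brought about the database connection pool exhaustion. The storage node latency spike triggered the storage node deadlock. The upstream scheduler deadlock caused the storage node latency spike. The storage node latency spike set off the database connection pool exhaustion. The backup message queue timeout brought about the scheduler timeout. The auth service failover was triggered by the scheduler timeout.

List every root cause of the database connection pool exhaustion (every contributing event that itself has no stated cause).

the backup message queue timeout, the upstream scheduler deadlock

Tracing upstream from the database connection pool exhaustion: the database connection pool exhaustion ← the auth service failover ← the scheduler timeout ← the backup message queue timeout.
A separate upstream branch: the database connection pool exhaustion ← the storage node latency spike ← the upstream scheduler deadlock.
Each of those chain origins has no stated cause.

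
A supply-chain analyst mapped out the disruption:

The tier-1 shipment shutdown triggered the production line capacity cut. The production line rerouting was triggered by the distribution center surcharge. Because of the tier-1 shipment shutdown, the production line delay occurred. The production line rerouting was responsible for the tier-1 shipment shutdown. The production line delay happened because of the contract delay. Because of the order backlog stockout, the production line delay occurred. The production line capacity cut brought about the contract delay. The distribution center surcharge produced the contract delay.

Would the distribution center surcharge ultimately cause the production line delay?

Yes

There is a causal chain: the distribution center surcharge → the contract delay → the production line delay.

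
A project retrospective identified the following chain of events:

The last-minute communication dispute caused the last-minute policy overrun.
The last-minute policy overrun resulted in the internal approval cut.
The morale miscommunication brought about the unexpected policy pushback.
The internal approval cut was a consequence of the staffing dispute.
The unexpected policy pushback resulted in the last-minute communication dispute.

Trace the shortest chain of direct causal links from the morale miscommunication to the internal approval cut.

the morale miscommunication → the unexpected policy pushback
the unexpected policy pushback → the last-minute communication dispute
the last-minute communication dispute → the last-minute policy overrun
the last-minute policy overrun → the internal approval cut
Length: 4 steps.

the morale miscommunication → the unexpected policy pushback → the last-minute communication dispute → the last-minute policy overrun → the internal approval cut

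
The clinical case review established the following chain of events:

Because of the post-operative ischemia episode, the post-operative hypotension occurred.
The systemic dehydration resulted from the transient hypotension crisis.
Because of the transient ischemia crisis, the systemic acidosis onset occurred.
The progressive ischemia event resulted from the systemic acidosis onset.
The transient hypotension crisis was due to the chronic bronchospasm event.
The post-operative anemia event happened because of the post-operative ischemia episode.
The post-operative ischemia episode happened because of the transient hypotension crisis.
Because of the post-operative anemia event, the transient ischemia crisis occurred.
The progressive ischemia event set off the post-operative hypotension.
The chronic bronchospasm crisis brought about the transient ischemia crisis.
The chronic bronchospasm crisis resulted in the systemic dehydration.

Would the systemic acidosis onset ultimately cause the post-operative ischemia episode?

No

The systemic acidosis onset leads to the progressive ischemia event, the post-operative hypotension; the post-operative ischemia episode is not among them.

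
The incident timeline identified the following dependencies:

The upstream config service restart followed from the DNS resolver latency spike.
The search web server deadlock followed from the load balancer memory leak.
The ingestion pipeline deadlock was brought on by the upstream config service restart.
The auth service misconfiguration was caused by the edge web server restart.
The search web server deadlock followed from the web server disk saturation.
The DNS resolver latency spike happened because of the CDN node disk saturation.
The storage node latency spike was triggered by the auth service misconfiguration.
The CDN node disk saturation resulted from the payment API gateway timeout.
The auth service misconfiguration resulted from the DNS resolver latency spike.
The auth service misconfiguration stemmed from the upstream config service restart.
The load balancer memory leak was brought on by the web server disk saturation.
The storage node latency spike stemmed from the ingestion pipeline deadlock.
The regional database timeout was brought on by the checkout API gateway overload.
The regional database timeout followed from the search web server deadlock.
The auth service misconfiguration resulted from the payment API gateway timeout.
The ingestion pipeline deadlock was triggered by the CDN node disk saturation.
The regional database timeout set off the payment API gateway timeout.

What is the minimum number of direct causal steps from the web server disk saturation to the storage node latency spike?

5

Shortest chain: the web server disk saturation → the search web server deadlock → the regional database timeout → the payment API gateway timeout → the auth service misconfiguration → the storage node latency spike.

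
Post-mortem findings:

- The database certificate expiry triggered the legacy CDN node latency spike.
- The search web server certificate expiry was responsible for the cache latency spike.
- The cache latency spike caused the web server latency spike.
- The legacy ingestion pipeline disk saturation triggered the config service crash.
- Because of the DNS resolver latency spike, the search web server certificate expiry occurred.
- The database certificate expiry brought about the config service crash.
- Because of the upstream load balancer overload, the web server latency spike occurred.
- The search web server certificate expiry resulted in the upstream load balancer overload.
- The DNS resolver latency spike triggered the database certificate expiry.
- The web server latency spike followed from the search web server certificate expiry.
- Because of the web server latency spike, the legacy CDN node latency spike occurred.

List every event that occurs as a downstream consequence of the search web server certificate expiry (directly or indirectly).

Direct effects: the cache latency spike, the upstream load balancer overload, the web server latency spike.
2 steps out: the legacy CDN node latency spike.
Not reachable from it: the DNS resolver latency spike, the database certificate expiry, the config service crash, the legacy ingestion pipeline disk saturation.

the cache latency spike, the legacy CDN node latency spike, the upstream load balancer overload, the web server latency spike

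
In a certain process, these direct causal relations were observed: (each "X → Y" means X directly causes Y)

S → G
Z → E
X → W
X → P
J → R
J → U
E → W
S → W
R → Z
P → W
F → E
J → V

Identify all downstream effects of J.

Direct effects: U, V, R.
2 steps out: Z.
3 steps out: E.
4 steps out: W.
Not reachable from it: F, S, X, G, P.

E, R, U, V, W, Z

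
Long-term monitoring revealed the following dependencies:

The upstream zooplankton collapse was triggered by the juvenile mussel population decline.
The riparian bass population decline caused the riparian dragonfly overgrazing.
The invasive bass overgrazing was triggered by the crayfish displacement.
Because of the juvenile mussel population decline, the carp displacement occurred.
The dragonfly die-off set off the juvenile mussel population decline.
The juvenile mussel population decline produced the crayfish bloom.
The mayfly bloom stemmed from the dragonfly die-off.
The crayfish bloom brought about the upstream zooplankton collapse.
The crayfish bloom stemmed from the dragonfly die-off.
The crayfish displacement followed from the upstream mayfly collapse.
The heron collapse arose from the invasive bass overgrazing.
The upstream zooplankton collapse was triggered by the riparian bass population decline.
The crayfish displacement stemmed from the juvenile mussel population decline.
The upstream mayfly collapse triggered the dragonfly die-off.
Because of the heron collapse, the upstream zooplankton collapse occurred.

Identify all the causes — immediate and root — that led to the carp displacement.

the dragonfly die-off, the juvenile mussel population decline, the upstream mayfly collapse

Immediate cause of the carp displacement: the juvenile mussel population decline.
Further upstream: the upstream mayfly collapse, the dragonfly die-off.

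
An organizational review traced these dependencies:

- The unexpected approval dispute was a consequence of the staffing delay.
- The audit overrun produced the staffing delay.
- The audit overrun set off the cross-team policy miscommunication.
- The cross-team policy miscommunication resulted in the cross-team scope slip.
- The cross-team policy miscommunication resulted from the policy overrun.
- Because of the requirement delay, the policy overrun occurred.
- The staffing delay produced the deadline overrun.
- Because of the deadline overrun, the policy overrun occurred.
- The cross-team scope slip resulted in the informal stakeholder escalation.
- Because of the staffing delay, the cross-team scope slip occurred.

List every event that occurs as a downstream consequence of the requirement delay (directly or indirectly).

Direct effects: the policy overrun.
2 steps out: the cross-team policy miscommunication.
3 steps out: the cross-team scope slip.
4 steps out: the informal stakeholder escalation.
Not reachable from it: the audit overrun, the staffing delay, the deadline overrun, the unexpected approval dispute.

the cross-team policy miscommunication, the cross-team scope slip, the informal stakeholder escalation, the policy overrun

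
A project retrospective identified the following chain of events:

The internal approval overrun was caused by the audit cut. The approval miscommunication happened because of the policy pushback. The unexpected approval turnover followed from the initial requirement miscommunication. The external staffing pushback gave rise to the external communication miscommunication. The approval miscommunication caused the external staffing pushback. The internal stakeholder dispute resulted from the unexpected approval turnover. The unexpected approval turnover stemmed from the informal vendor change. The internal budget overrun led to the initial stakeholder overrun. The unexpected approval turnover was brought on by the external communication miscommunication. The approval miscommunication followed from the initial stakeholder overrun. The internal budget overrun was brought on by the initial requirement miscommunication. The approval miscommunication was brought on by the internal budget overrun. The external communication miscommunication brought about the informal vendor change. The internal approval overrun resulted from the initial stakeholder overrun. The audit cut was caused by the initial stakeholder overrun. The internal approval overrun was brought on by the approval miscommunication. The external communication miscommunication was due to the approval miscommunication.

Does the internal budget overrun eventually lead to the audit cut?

Yes

There is a causal chain: the internal budget overrun → the initial stakeholder overrun → the audit cut.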